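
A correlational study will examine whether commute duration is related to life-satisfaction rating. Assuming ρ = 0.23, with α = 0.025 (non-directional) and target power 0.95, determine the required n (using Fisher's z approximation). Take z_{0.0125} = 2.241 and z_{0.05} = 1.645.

n = 279

Fisher's z: C = ½·ln((1+r)/(1−r)) = ½·ln(1.5974) = 0.2342.
n = ((z_{α/2} + z_β)/C)² + 3.
(2.241 + 1.645) / 0.2342 = 3.886 / 0.2342 = 16.593.
n = 16.593² + 3 = 275.32 + 3 = 278.3.
Round up.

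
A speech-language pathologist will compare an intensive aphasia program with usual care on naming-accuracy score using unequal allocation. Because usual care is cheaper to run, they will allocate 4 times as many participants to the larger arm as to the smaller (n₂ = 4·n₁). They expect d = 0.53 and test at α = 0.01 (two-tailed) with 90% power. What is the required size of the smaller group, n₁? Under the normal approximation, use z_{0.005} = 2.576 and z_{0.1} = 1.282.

n₁ = 67

With allocation ratio k = n₂/n₁ = 4, Var(x̄₁−x̄₂) = σ²(1/n₁ + 1/(k·n₁)) = σ²·(k+1)/(k·n₁).
So n₁ = (1 + 1/k)·((z_{α/2} + z_β)/d)² = 1.250 × (3.858/0.53)².
n₁ = 1.250 × 52.99 = 66.2.
Round up: n₁ = 67, giving n₂ = 4 × 67 = 268.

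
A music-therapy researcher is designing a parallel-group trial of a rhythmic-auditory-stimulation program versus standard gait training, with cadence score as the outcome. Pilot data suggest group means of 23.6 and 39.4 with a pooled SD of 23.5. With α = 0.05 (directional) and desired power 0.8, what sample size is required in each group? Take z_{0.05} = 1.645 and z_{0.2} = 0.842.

Cohen's d = |M₁ − M₂| / SD_pooled = |23.6 − 39.4| / 23.5 = 15.8 / 23.5 = 0.672.
For two independent groups with equal n: n = 2·((z_{α} + z_β) / d)².
z_{α} + z_β = 1.645 + 0.842 = 2.487.
n = 2 × (2.487 / 0.672)² = 2 × 3.701² = 2 × 13.70 = 27.4.
Round up to the next whole participant.

n = 28 per group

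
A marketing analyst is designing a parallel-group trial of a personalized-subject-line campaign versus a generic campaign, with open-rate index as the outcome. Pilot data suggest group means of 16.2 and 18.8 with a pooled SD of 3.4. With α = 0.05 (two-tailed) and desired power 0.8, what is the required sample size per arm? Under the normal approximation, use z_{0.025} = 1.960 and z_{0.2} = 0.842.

Cohen's d = |M₁ − M₂| / SD_pooled = |16.2 − 18.8| / 3.4 = 2.6 / 3.4 = 0.765.
For two independent groups with equal n: n = 2·((z_{α/2} + z_β) / d)².
z_{α/2} + z_β = 1.960 + 0.842 = 2.802.
n = 2 × (2.802 / 0.765)² = 2 × 3.663² = 2 × 13.42 = 26.8.
Round up to the next whole participant.

n = 27 per group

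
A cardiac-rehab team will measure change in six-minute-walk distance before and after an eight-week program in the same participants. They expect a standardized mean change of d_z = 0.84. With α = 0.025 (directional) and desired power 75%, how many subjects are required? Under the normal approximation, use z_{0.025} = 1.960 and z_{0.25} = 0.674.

For a paired (one-sample on differences) test: n = ((z_{α} + z_β) / d)².
z_{α} + z_β = 1.960 + 0.674 = 2.634.
n = (2.634 / 0.84)² = 3.136² = 9.83.
Round up.

n = 10 pairs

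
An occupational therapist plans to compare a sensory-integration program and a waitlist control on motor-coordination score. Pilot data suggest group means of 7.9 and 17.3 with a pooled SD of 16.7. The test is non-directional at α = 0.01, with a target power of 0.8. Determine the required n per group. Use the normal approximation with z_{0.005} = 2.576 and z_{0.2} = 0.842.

Cohen's d = |M₁ − M₂| / SD_pooled = |7.9 − 17.3| / 16.7 = 9.4 / 16.7 = 0.563.
For two independent groups with equal n: n = 2·((z_{α/2} + z_β) / d)².
z_{α/2} + z_β = 2.576 + 0.842 = 3.418.
n = 2 × (3.418 / 0.563)² = 2 × 6.071² = 2 × 36.86 = 73.7.
Round up to the next whole participant.

n = 74 per group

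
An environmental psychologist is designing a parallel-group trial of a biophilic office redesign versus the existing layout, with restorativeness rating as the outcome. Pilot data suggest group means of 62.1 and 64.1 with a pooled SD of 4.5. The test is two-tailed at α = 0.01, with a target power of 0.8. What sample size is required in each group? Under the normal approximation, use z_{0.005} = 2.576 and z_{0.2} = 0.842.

Cohen's d = |M₁ − M₂| / SD_pooled = |62.1 − 64.1| / 4.5 = 2.0 / 4.5 = 0.444.
For two independent groups with equal n: n = 2·((z_{α/2} + z_β) / d)².
z_{α/2} + z_β = 2.576 + 0.842 = 3.418.
n = 2 × (3.418 / 0.444)² = 2 × 7.698² = 2 × 59.26 = 118.5.
Round up to the next whole participant.

n = 119 per group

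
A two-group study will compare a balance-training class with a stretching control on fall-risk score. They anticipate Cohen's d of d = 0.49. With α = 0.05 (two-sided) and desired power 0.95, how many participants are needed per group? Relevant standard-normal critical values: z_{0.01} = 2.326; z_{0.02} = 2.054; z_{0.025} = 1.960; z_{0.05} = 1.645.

n = 109 per group

For two independent groups with equal n: n = 2·((z_{α/2} + z_β) / d)².
z_{α/2} + z_β = 1.960 + 1.645 = 3.605.
n = 2 × (3.605 / 0.49)² = 2 × 7.357² = 2 × 54.13 = 108.3.
Round up to the next whole participant.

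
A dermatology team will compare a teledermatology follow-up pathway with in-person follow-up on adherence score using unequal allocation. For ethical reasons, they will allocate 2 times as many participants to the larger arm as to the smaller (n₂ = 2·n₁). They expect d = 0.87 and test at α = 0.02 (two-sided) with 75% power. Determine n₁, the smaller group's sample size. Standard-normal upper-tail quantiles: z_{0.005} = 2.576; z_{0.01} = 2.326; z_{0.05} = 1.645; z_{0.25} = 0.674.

n₁ = 18

With allocation ratio k = n₂/n₁ = 2, Var(x̄₁−x̄₂) = σ²(1/n₁ + 1/(k·n₁)) = σ²·(k+1)/(k·n₁).
So n₁ = (1 + 1/k)·((z_{α/2} + z_β)/d)² = 1.500 × (3.000/0.87)².
n₁ = 1.500 × 11.89 = 17.8.
Round up: n₁ = 18, giving n₂ = 2 × 18 = 36.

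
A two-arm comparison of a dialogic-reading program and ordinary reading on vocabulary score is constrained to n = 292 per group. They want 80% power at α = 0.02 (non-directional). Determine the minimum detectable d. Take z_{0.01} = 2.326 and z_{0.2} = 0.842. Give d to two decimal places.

For two independent groups of n = 292 each: d_min = (z_{α/2} + z_β)·√(2/n).
z-sum = 2.326 + 0.842 = 3.168.
d_min = 3.168 × √(2/292) = 3.168 × 0.0828 = 0.262.

d_min ≈ 0.26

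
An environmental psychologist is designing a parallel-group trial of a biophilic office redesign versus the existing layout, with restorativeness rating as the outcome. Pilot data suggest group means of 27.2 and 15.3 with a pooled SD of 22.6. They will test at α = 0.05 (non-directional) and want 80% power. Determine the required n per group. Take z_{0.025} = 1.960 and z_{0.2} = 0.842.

n = 57 per group

Cohen's d = |M₁ − M₂| / SD_pooled = |27.2 − 15.3| / 22.6 = 11.9 / 22.6 = 0.527.
For two independent groups with equal n: n = 2·((z_{α/2} + z_β) / d)².
z_{α/2} + z_β = 1.960 + 0.842 = 2.802.
n = 2 × (2.802 / 0.527)² = 2 × 5.317² = 2 × 28.27 = 56.5.
Round up to the next whole participant.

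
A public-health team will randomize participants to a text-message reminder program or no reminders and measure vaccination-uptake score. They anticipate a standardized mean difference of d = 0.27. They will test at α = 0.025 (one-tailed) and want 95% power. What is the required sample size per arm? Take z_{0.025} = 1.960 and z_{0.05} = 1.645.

n = 357 per group

For two independent groups with equal n: n = 2·((z_{α} + z_β) / d)².
z_{α} + z_β = 1.960 + 1.645 = 3.605.
n = 2 × (3.605 / 0.27)² = 2 × 13.352² = 2 × 178.27 = 356.5.
Round up to the next whole participant.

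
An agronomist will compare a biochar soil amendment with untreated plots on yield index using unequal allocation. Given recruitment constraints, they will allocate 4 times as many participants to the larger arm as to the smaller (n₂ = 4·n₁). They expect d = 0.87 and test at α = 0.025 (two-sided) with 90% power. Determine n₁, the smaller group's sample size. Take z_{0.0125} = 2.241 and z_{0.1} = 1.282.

With allocation ratio k = n₂/n₁ = 4, Var(x̄₁−x̄₂) = σ²(1/n₁ + 1/(k·n₁)) = σ²·(k+1)/(k·n₁).
So n₁ = (1 + 1/k)·((z_{α/2} + z_β)/d)² = 1.250 × (3.523/0.87)².
n₁ = 1.250 × 16.40 = 20.5.
Round up: n₁ = 21, giving n₂ = 4 × 21 = 84.

n₁ = 21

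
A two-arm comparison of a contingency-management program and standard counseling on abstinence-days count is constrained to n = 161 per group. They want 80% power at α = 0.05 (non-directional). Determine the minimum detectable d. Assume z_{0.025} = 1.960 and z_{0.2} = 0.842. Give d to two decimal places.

d_min ≈ 0.31

For two independent groups of n = 161 each: d_min = (z_{α/2} + z_β)·√(2/n).
z-sum = 1.960 + 0.842 = 2.802.
d_min = 2.802 × √(2/161) = 2.802 × 0.1115 = 0.312.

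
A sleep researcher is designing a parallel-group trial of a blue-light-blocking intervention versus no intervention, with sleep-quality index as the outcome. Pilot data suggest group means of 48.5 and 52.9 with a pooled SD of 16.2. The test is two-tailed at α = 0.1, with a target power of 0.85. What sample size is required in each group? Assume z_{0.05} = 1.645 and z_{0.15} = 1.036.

n = 195 per group

Cohen's d = |M₁ − M₂| / SD_pooled = |48.5 − 52.9| / 16.2 = 4.4 / 16.2 = 0.272.
For two independent groups with equal n: n = 2·((z_{α/2} + z_β) / d)².
z_{α/2} + z_β = 1.645 + 1.036 = 2.681.
n = 2 × (2.681 / 0.272)² = 2 × 9.857² = 2 × 97.15 = 194.3.
Round up to the next whole participant.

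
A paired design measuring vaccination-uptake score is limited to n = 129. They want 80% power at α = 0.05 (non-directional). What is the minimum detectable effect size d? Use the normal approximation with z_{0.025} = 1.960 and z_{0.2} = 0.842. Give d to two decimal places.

For a single sample (or paired design) of n = 129: d_min = (z_{α/2} + z_β)/√n.
z-sum = 1.960 + 0.842 = 2.802.
d_min = 2.802 / √129 = 2.802 / 11.358 = 0.247.

d_min ≈ 0.25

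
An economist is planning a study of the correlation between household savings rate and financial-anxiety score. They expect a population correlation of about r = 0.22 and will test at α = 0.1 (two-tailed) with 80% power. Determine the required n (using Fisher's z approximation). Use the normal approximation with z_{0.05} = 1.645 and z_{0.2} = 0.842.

Fisher's z: C = ½·ln((1+r)/(1−r)) = ½·ln(1.5641) = 0.2237.
n = ((z_{α/2} + z_β)/C)² + 3.
(1.645 + 0.842) / 0.2237 = 2.487 / 0.2237 = 11.118.
n = 11.118² + 3 = 123.60 + 3 = 126.6.
Round up.

n = 127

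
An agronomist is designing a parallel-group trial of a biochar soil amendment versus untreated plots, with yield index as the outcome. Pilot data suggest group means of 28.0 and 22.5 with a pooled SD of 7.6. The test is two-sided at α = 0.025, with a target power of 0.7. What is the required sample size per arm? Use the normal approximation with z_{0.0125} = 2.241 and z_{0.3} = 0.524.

n = 30 per group

Cohen's d = |M₁ − M₂| / SD_pooled = |28.0 − 22.5| / 7.6 = 5.5 / 7.6 = 0.724.
For two independent groups with equal n: n = 2·((z_{α/2} + z_β) / d)².
z_{α/2} + z_β = 2.241 + 0.524 = 2.765.
n = 2 × (2.765 / 0.724)² = 2 × 3.819² = 2 × 14.59 = 29.2.
Round up to the next whole participant.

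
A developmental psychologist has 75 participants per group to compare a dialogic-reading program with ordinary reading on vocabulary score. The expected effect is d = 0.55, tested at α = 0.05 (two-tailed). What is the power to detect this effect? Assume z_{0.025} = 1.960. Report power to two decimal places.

power ≈ 0.92

For two equal groups, power = Φ(d·√(n/2) − z_{α/2}).
d·√(n/2) = 0.55 × √(75/2) = 0.55 × 6.124 = 3.368.
z_β = 3.368 − 1.960 = 1.408.
Power = Φ(1.408) = 0.920.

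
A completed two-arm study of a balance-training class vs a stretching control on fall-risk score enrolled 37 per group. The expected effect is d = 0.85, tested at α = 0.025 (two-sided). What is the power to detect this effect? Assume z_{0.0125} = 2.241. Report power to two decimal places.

For two equal groups, power = Φ(d·√(n/2) − z_{α/2}).
d·√(n/2) = 0.85 × √(37/2) = 0.85 × 4.301 = 3.656.
z_β = 3.656 − 2.241 = 1.415.
Power = Φ(1.415) = 0.921.

power ≈ 0.92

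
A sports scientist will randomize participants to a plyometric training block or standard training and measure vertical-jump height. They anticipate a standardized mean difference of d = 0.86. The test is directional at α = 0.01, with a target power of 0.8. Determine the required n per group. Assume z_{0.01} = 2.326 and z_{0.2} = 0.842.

n = 28 per group

For two independent groups with equal n: n = 2·((z_{α} + z_β) / d)².
z_{α} + z_β = 2.326 + 0.842 = 3.168.
n = 2 × (3.168 / 0.86)² = 2 × 3.684² = 2 × 13.57 = 27.1.
Round up to the next whole participant.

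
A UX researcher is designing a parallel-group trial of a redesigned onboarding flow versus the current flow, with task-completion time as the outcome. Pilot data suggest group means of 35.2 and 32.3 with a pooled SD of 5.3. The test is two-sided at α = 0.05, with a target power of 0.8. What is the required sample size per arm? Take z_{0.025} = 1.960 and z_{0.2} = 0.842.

n = 53 per group

Cohen's d = |M₁ − M₂| / SD_pooled = |35.2 − 32.3| / 5.3 = 2.9 / 5.3 = 0.547.
For two independent groups with equal n: n = 2·((z_{α/2} + z_β) / d)².
z_{α/2} + z_β = 1.960 + 0.842 = 2.802.
n = 2 × (2.802 / 0.547)² = 2 × 5.122² = 2 × 26.24 = 52.5.
Round up to the next whole participant.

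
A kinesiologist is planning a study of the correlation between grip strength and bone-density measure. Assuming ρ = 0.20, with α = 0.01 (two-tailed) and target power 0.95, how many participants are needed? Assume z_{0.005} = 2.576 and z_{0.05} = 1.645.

n = 437

Fisher's z: C = ½·ln((1+r)/(1−r)) = ½·ln(1.5000) = 0.2027.
n = ((z_{α/2} + z_β)/C)² + 3.
(2.576 + 1.645) / 0.2027 = 4.221 / 0.2027 = 20.824.
n = 20.824² + 3 = 433.63 + 3 = 436.6.
Round up.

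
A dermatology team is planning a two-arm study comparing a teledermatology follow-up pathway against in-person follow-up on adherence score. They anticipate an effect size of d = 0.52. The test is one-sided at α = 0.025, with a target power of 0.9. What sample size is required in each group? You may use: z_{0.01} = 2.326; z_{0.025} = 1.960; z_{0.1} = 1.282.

n = 78 per group

For two independent groups with equal n: n = 2·((z_{α} + z_β) / d)².
z_{α} + z_β = 1.960 + 1.282 = 3.242.
n = 2 × (3.242 / 0.52)² = 2 × 6.235² = 2 × 38.87 = 77.7.
Round up to the next whole participant.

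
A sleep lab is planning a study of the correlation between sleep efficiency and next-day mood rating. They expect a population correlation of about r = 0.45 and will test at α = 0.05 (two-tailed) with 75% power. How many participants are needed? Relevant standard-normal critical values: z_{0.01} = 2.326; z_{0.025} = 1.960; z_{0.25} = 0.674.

Fisher's z: C = ½·ln((1+r)/(1−r)) = ½·ln(2.6364) = 0.4847.
n = ((z_{α/2} + z_β)/C)² + 3.
(1.960 + 0.674) / 0.4847 = 2.634 / 0.4847 = 5.434.
n = 5.434² + 3 = 29.53 + 3 = 32.5.
Round up.

n = 33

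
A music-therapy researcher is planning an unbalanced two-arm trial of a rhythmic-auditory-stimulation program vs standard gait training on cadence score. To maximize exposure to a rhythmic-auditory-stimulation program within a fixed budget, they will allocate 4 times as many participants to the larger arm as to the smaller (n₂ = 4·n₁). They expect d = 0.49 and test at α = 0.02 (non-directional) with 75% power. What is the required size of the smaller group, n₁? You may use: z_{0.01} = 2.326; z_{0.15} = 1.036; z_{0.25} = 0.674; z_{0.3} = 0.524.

With allocation ratio k = n₂/n₁ = 4, Var(x̄₁−x̄₂) = σ²(1/n₁ + 1/(k·n₁)) = σ²·(k+1)/(k·n₁).
So n₁ = (1 + 1/k)·((z_{α/2} + z_β)/d)² = 1.250 × (3.000/0.49)².
n₁ = 1.250 × 37.48 = 46.9.
Round up: n₁ = 47, giving n₂ = 4 × 47 = 188.

n₁ = 47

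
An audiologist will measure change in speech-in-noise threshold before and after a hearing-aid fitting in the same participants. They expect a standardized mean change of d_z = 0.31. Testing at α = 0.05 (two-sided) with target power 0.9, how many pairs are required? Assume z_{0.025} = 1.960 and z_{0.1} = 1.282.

For a paired (one-sample on differences) test: n = ((z_{α/2} + z_β) / d)².
z_{α/2} + z_β = 1.960 + 1.282 = 3.242.
n = (3.242 / 0.31)² = 10.458² = 109.37.
Round up.

n = 110 pairs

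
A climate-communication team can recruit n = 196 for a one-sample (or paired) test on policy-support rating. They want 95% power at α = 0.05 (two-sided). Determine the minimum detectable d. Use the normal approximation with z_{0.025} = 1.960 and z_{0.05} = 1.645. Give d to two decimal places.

d_min ≈ 0.26

For a single sample (or paired design) of n = 196: d_min = (z_{α/2} + z_β)/√n.
z-sum = 1.960 + 1.645 = 3.605.
d_min = 3.605 / √196 = 3.605 / 14.000 = 0.258.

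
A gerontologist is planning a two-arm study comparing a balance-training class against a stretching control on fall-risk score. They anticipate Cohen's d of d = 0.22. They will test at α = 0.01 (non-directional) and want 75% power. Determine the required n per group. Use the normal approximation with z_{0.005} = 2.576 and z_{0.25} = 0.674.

n = 437 per group

For two independent groups with equal n: n = 2·((z_{α/2} + z_β) / d)².
z_{α/2} + z_β = 2.576 + 0.674 = 3.250.
n = 2 × (3.250 / 0.22)² = 2 × 14.773² = 2 × 218.23 = 436.5.
Round up to the next whole participant.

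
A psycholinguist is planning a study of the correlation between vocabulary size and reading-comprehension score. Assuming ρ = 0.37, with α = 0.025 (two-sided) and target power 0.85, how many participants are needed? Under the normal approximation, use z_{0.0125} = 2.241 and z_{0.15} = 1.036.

Fisher's z: C = ½·ln((1+r)/(1−r)) = ½·ln(2.1746) = 0.3884.
n = ((z_{α/2} + z_β)/C)² + 3.
(2.241 + 1.036) / 0.3884 = 3.277 / 0.3884 = 8.437.
n = 8.437² + 3 = 71.19 + 3 = 74.2.
Round up.

n = 75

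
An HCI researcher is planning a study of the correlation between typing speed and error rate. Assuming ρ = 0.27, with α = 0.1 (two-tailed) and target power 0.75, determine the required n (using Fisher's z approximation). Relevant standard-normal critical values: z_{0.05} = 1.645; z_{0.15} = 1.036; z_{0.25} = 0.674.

n = 74

Fisher's z: C = ½·ln((1+r)/(1−r)) = ½·ln(1.7397) = 0.2769.
n = ((z_{α/2} + z_β)/C)² + 3.
(1.645 + 0.674) / 0.2769 = 2.319 / 0.2769 = 8.375.
n = 8.375² + 3 = 70.14 + 3 = 73.1.
Round up.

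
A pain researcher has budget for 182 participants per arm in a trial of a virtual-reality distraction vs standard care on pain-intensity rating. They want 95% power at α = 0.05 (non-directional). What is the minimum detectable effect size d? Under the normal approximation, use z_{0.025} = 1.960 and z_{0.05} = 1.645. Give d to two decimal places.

For two independent groups of n = 182 each: d_min = (z_{α/2} + z_β)·√(2/n).
z-sum = 1.960 + 1.645 = 3.605.
d_min = 3.605 × √(2/182) = 3.605 × 0.1048 = 0.378.

d_min ≈ 0.38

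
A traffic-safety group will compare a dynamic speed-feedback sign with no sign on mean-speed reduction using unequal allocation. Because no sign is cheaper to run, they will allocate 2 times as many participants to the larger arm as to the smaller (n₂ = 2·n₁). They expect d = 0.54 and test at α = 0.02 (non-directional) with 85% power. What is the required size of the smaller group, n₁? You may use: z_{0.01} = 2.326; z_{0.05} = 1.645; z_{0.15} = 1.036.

n₁ = 59

With allocation ratio k = n₂/n₁ = 2, Var(x̄₁−x̄₂) = σ²(1/n₁ + 1/(k·n₁)) = σ²·(k+1)/(k·n₁).
So n₁ = (1 + 1/k)·((z_{α/2} + z_β)/d)² = 1.500 × (3.362/0.54)².
n₁ = 1.500 × 38.76 = 58.1.
Round up: n₁ = 59, giving n₂ = 2 × 59 = 118.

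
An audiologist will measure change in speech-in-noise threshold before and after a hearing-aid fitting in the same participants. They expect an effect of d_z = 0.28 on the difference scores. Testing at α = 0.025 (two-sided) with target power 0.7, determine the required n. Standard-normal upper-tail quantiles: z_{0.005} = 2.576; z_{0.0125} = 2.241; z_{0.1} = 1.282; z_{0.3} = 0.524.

For a paired (one-sample on differences) test: n = ((z_{α/2} + z_β) / d)².
z_{α/2} + z_β = 2.241 + 0.524 = 2.765.
n = (2.765 / 0.28)² = 9.875² = 97.52.
Round up.

n = 98 pairs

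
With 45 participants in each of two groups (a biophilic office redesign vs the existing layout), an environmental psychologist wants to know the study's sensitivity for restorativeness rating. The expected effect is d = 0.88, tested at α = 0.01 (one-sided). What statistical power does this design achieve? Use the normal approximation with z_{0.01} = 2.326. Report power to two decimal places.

power ≈ 0.97

For two equal groups, power = Φ(d·√(n/2) − z_{α}).
d·√(n/2) = 0.88 × √(45/2) = 0.88 × 4.743 = 4.174.
z_β = 4.174 − 2.326 = 1.848.
Power = Φ(1.848) = 0.968.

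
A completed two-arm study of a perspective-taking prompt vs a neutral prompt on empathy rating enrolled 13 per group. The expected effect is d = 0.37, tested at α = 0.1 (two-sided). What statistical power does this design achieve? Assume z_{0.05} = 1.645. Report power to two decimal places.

For two equal groups, power = Φ(d·√(n/2) − z_{α/2}).
d·√(n/2) = 0.37 × √(13/2) = 0.37 × 2.550 = 0.943.
z_β = 0.943 − 1.645 = -0.702.
Power = Φ(-0.702) = 0.241.

power ≈ 0.24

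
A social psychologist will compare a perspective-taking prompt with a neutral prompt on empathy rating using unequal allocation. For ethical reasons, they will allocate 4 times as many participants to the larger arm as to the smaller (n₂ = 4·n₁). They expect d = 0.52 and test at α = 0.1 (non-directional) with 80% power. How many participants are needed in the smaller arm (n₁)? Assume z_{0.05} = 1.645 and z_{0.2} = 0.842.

With allocation ratio k = n₂/n₁ = 4, Var(x̄₁−x̄₂) = σ²(1/n₁ + 1/(k·n₁)) = σ²·(k+1)/(k·n₁).
So n₁ = (1 + 1/k)·((z_{α/2} + z_β)/d)² = 1.250 × (2.487/0.52)².
n₁ = 1.250 × 22.87 = 28.6.
Round up: n₁ = 29, giving n₂ = 4 × 29 = 116.

n₁ = 29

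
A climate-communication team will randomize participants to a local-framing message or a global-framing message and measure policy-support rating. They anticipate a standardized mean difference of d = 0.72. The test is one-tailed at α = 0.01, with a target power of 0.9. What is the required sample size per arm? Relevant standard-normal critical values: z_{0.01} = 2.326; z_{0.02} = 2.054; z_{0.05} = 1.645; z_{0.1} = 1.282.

For two independent groups with equal n: n = 2·((z_{α} + z_β) / d)².
z_{α} + z_β = 2.326 + 1.282 = 3.608.
n = 2 × (3.608 / 0.72)² = 2 × 5.011² = 2 × 25.11 = 50.2.
Round up to the next whole participant.

n = 51 per group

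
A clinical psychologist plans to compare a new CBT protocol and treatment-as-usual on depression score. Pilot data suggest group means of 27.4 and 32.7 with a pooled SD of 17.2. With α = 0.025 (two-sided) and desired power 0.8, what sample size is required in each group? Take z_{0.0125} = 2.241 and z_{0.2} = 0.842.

Cohen's d = |M₁ − M₂| / SD_pooled = |27.4 − 32.7| / 17.2 = 5.3 / 17.2 = 0.308.
For two independent groups with equal n: n = 2·((z_{α/2} + z_β) / d)².
z_{α/2} + z_β = 2.241 + 0.842 = 3.083.
n = 2 × (3.083 / 0.308)² = 2 × 10.010² = 2 × 100.19 = 200.4.
Round up to the next whole participant.

n = 201 per group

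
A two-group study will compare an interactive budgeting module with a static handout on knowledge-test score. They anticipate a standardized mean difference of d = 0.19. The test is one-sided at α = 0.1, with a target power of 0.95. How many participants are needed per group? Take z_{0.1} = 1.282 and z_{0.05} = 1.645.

n = 475 per group

For two independent groups with equal n: n = 2·((z_{α} + z_β) / d)².
z_{α} + z_β = 1.282 + 1.645 = 2.927.
n = 2 × (2.927 / 0.19)² = 2 × 15.405² = 2 × 237.32 = 474.6.
Round up to the next whole participant.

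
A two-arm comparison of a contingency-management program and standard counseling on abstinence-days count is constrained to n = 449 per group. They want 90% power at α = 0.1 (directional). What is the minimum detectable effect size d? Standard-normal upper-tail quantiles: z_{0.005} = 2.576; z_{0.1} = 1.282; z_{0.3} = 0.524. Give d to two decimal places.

For two independent groups of n = 449 each: d_min = (z_{α} + z_β)·√(2/n).
z-sum = 1.282 + 1.282 = 2.564.
d_min = 2.564 × √(2/449) = 2.564 × 0.0667 = 0.171.

d_min ≈ 0.17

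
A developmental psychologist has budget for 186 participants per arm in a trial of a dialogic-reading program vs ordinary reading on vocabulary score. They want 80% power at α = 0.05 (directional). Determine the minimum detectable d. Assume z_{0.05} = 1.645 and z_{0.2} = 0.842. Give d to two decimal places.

d_min ≈ 0.26

For two independent groups of n = 186 each: d_min = (z_{α} + z_β)·√(2/n).
z-sum = 1.645 + 0.842 = 2.487.
d_min = 2.487 × √(2/186) = 2.487 × 0.1037 = 0.258.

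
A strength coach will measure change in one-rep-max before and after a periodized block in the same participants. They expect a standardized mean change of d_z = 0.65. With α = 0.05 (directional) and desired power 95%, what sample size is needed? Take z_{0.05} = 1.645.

For a paired (one-sample on differences) test: n = ((z_{α} + z_β) / d)².
z_{α} + z_β = 1.645 + 1.645 = 3.290.
n = (3.290 / 0.65)² = 5.062² = 25.62.
Round up.

n = 26 pairs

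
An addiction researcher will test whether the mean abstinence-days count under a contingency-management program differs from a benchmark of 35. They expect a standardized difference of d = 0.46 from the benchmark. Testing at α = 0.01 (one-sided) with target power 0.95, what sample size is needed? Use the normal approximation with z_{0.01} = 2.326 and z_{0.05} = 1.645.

n = 75

For a one-sample test: n = ((z_{α} + z_β) / d)².
z_{α} + z_β = 2.326 + 1.645 = 3.971.
n = (3.971 / 0.46)² = 8.633² = 74.52.
Round up.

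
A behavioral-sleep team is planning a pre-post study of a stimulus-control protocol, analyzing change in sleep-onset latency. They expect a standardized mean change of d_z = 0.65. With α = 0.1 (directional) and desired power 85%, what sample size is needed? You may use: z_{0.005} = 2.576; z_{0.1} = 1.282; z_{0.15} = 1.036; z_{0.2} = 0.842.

For a paired (one-sample on differences) test: n = ((z_{α} + z_β) / d)².
z_{α} + z_β = 1.282 + 1.036 = 2.318.
n = (2.318 / 0.65)² = 3.566² = 12.72.
Round up.

n = 13 pairs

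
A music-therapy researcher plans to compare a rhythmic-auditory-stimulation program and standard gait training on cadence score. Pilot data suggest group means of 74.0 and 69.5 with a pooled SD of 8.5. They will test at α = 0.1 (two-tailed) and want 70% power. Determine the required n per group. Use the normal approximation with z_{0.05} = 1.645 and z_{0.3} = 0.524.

n = 34 per group

Cohen's d = |M₁ − M₂| / SD_pooled = |74.0 − 69.5| / 8.5 = 4.5 / 8.5 = 0.529.
For two independent groups with equal n: n = 2·((z_{α/2} + z_β) / d)².
z_{α/2} + z_β = 1.645 + 0.524 = 2.169.
n = 2 × (2.169 / 0.529)² = 2 × 4.100² = 2 × 16.81 = 33.6.
Round up to the next whole participant.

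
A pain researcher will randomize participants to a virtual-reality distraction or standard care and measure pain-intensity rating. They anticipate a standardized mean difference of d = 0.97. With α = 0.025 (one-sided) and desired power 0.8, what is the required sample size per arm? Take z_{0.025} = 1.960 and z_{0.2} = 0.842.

n = 17 per group

For two independent groups with equal n: n = 2·((z_{α} + z_β) / d)².
z_{α} + z_β = 1.960 + 0.842 = 2.802.
n = 2 × (2.802 / 0.97)² = 2 × 2.889² = 2 × 8.34 = 16.7.
Round up to the next whole participant.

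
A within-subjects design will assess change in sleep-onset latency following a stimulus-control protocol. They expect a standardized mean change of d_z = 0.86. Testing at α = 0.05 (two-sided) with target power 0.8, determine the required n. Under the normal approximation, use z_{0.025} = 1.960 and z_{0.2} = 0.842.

For a paired (one-sample on differences) test: n = ((z_{α/2} + z_β) / d)².
z_{α/2} + z_β = 1.960 + 0.842 = 2.802.
n = (2.802 / 0.86)² = 3.258² = 10.62.
Round up.

n = 11 pairs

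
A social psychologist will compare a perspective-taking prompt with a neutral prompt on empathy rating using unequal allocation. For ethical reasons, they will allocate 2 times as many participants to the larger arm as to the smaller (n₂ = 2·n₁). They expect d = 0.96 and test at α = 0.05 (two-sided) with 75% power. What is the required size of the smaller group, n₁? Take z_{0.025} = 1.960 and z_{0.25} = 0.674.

With allocation ratio k = n₂/n₁ = 2, Var(x̄₁−x̄₂) = σ²(1/n₁ + 1/(k·n₁)) = σ²·(k+1)/(k·n₁).
So n₁ = (1 + 1/k)·((z_{α/2} + z_β)/d)² = 1.500 × (2.634/0.96)².
n₁ = 1.500 × 7.53 = 11.3.
Round up: n₁ = 12, giving n₂ = 2 × 12 = 24.

n₁ = 12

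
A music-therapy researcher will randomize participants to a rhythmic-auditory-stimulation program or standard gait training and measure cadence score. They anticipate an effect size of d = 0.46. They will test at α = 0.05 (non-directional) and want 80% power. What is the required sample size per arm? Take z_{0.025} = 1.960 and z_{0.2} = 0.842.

n = 75 per group

For two independent groups with equal n: n = 2·((z_{α/2} + z_β) / d)².
z_{α/2} + z_β = 1.960 + 0.842 = 2.802.
n = 2 × (2.802 / 0.46)² = 2 × 6.091² = 2 × 37.10 = 74.2.
Round up to the next whole participant.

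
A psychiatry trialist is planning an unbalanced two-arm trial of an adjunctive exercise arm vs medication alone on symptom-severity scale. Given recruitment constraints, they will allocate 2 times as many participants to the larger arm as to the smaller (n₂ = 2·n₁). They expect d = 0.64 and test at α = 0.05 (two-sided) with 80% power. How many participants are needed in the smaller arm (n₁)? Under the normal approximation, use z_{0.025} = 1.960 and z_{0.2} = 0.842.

With allocation ratio k = n₂/n₁ = 2, Var(x̄₁−x̄₂) = σ²(1/n₁ + 1/(k·n₁)) = σ²·(k+1)/(k·n₁).
So n₁ = (1 + 1/k)·((z_{α/2} + z_β)/d)² = 1.500 × (2.802/0.64)².
n₁ = 1.500 × 19.17 = 28.8.
Round up: n₁ = 29, giving n₂ = 2 × 29 = 58.

n₁ = 29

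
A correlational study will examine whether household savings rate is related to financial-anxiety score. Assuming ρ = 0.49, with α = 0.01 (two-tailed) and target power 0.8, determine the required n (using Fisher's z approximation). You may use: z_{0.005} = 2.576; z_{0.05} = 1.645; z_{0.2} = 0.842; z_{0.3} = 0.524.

Fisher's z: C = ½·ln((1+r)/(1−r)) = ½·ln(2.9216) = 0.5361.
n = ((z_{α/2} + z_β)/C)² + 3.
(2.576 + 0.842) / 0.5361 = 3.418 / 0.5361 = 6.376.
n = 6.376² + 3 = 40.65 + 3 = 43.6.
Round up.

n = 44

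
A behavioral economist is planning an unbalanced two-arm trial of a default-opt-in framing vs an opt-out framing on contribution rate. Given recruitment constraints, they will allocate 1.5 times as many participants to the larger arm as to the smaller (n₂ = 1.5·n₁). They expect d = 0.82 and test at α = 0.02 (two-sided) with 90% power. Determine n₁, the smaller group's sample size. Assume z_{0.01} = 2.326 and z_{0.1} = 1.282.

n₁ = 33

With allocation ratio k = n₂/n₁ = 1.5, Var(x̄₁−x̄₂) = σ²(1/n₁ + 1/(k·n₁)) = σ²·(k+1)/(k·n₁).
So n₁ = (1 + 1/k)·((z_{α/2} + z_β)/d)² = 1.667 × (3.608/0.82)².
n₁ = 1.667 × 19.36 = 32.3.
Round up: n₁ = 33, giving n₂ = ⌈1.5 × 33⌉ = ⌈49.5⌉ = 50.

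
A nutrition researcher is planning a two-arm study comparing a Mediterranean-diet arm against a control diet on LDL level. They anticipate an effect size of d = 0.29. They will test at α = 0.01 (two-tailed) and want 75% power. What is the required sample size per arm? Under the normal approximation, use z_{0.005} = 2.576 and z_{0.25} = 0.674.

For two independent groups with equal n: n = 2·((z_{α/2} + z_β) / d)².
z_{α/2} + z_β = 2.576 + 0.674 = 3.250.
n = 2 × (3.250 / 0.29)² = 2 × 11.207² = 2 × 125.59 = 251.2.
Round up to the next whole participant.

n = 252 per group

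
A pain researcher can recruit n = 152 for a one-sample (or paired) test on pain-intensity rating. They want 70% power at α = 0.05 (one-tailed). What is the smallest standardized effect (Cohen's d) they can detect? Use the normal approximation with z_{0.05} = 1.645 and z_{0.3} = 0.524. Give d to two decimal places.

For a single sample (or paired design) of n = 152: d_min = (z_{α} + z_β)/√n.
z-sum = 1.645 + 0.524 = 2.169.
d_min = 2.169 / √152 = 2.169 / 12.329 = 0.176.

d_min ≈ 0.18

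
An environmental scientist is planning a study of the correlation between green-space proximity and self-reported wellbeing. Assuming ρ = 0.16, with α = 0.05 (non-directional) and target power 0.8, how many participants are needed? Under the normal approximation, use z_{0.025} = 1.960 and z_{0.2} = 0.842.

Fisher's z: C = ½·ln((1+r)/(1−r)) = ½·ln(1.3810) = 0.1614.
n = ((z_{α/2} + z_β)/C)² + 3.
(1.960 + 0.842) / 0.1614 = 2.802 / 0.1614 = 17.361.
n = 17.361² + 3 = 301.39 + 3 = 304.4.
Round up.

n = 305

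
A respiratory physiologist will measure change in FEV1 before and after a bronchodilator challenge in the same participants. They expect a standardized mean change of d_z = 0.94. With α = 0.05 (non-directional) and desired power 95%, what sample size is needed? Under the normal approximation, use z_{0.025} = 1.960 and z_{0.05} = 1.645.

For a paired (one-sample on differences) test: n = ((z_{α/2} + z_β) / d)².
z_{α/2} + z_β = 1.960 + 1.645 = 3.605.
n = (3.605 / 0.94)² = 3.835² = 14.71.
Round up.

n = 15 pairs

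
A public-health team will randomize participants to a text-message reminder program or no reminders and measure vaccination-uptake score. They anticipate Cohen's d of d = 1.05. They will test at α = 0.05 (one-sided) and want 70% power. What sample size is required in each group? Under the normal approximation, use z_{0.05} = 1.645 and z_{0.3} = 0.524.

For two independent groups with equal n: n = 2·((z_{α} + z_β) / d)².
z_{α} + z_β = 1.645 + 0.524 = 2.169.
n = 2 × (2.169 / 1.05)² = 2 × 2.066² = 2 × 4.27 = 8.5.
Round up to the next whole participant.

n = 9 per group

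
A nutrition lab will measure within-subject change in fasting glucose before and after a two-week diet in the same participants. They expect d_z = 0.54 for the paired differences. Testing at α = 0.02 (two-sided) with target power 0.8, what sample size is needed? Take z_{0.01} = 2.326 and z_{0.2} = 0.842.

For a paired (one-sample on differences) test: n = ((z_{α/2} + z_β) / d)².
z_{α/2} + z_β = 2.326 + 0.842 = 3.168.
n = (3.168 / 0.54)² = 5.867² = 34.42.
Round up.

n = 35 pairs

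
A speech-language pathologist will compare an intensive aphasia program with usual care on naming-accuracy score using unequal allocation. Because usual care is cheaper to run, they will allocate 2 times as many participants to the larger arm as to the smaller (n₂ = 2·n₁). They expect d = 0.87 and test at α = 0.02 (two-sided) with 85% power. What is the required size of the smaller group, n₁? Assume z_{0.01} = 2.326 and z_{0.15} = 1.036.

With allocation ratio k = n₂/n₁ = 2, Var(x̄₁−x̄₂) = σ²(1/n₁ + 1/(k·n₁)) = σ²·(k+1)/(k·n₁).
So n₁ = (1 + 1/k)·((z_{α/2} + z_β)/d)² = 1.500 × (3.362/0.87)².
n₁ = 1.500 × 14.93 = 22.4.
Round up: n₁ = 23, giving n₂ = 2 × 23 = 46.

n₁ = 23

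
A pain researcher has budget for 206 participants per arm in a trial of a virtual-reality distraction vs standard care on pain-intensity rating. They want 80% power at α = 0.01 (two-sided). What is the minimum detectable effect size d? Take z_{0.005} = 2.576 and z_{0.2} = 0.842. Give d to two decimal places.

For two independent groups of n = 206 each: d_min = (z_{α/2} + z_β)·√(2/n).
z-sum = 2.576 + 0.842 = 3.418.
d_min = 3.418 × √(2/206) = 3.418 × 0.0985 = 0.337.

d_min ≈ 0.34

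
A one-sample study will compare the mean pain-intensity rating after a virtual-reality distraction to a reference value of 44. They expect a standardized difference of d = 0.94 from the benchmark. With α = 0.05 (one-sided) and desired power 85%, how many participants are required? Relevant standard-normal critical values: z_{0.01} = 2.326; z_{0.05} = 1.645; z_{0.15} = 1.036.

n = 9

For a one-sample test: n = ((z_{α} + z_β) / d)².
z_{α} + z_β = 1.645 + 1.036 = 2.681.
n = (2.681 / 0.94)² = 2.852² = 8.13.
Round up.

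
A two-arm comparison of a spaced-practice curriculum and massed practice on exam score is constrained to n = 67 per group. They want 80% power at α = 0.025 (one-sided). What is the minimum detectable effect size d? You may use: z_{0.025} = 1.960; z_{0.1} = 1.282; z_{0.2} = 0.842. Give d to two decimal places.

For two independent groups of n = 67 each: d_min = (z_{α} + z_β)·√(2/n).
z-sum = 1.960 + 0.842 = 2.802.
d_min = 2.802 × √(2/67) = 2.802 × 0.1728 = 0.484.

d_min ≈ 0.48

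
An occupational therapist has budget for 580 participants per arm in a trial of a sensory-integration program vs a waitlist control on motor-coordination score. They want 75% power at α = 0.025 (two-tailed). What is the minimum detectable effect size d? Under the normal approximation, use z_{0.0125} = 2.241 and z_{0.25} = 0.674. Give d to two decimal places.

d_min ≈ 0.17

For two independent groups of n = 580 each: d_min = (z_{α/2} + z_β)·√(2/n).
z-sum = 2.241 + 0.674 = 2.915.
d_min = 2.915 × √(2/580) = 2.915 × 0.0587 = 0.171.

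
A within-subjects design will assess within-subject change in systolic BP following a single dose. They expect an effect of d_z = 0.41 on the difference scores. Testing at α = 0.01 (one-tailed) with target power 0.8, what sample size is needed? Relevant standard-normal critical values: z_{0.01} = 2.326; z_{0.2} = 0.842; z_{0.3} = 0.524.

n = 60 pairs

For a paired (one-sample on differences) test: n = ((z_{α} + z_β) / d)².
z_{α} + z_β = 2.326 + 0.842 = 3.168.
n = (3.168 / 0.41)² = 7.727² = 59.70.
Round up.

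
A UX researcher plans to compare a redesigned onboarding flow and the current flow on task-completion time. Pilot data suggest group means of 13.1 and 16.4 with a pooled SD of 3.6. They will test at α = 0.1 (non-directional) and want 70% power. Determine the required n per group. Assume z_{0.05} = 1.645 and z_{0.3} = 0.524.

n = 12 per group

Cohen's d = |M₁ − M₂| / SD_pooled = |13.1 − 16.4| / 3.6 = 3.3 / 3.6 = 0.917.
For two independent groups with equal n: n = 2·((z_{α/2} + z_β) / d)².
z_{α/2} + z_β = 1.645 + 0.524 = 2.169.
n = 2 × (2.169 / 0.917)² = 2 × 2.365² = 2 × 5.59 = 11.2.
Round up to the next whole participant.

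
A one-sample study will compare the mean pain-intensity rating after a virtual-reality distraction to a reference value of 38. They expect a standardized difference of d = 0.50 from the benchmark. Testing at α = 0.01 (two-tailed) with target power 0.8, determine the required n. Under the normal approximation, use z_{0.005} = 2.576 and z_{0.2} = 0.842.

n = 47

For a one-sample test: n = ((z_{α/2} + z_β) / d)².
z_{α/2} + z_β = 2.576 + 0.842 = 3.418.
n = (3.418 / 0.50)² = 6.836² = 46.73.
Round up.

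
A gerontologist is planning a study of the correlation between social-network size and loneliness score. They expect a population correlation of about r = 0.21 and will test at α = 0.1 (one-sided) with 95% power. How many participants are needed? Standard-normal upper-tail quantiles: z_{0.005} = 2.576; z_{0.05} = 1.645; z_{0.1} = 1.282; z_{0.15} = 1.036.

n = 192

Fisher's z: C = ½·ln((1+r)/(1−r)) = ½·ln(1.5316) = 0.2132.
n = ((z_{α} + z_β)/C)² + 3.
(1.282 + 1.645) / 0.2132 = 2.927 / 0.2132 = 13.729.
n = 13.729² + 3 = 188.48 + 3 = 191.5.
Round up.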